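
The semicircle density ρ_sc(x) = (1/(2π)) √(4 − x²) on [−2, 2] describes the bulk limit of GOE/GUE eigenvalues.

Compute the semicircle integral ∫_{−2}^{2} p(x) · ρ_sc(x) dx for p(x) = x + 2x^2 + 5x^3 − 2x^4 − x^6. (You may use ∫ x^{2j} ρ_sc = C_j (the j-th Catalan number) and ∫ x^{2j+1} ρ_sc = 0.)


Write p(x) = Σ a_i x^i, split into monomials and integrate each against ρ_sc separately.
Using ∫ x^{2j} ρ_sc = C_j = (1/(j+1)) C(2j, j) (Catalan numbers) and ∫ x^{2j+1} ρ_sc = 0 (odd monomials vanish by symmetry):
  i = 1 (odd): ∫ x^1 ρ_sc = 0 (vanishes)
  i = 2 (even): a_2 · C_{1} = 2 · 1 = 2
  i = 3 (odd): ∫ x^3 ρ_sc = 0 (vanishes)
  i = 4 (even): a_4 · C_{2} = -2 · 2 = -4
  i = 6 (even): a_6 · C_{3} = -1 · 5 = -5

Summing the contributions: ∫_{−2}^{2} p(x) ρ_sc(x) dx = 2 + (-4) + (-5) = -7.


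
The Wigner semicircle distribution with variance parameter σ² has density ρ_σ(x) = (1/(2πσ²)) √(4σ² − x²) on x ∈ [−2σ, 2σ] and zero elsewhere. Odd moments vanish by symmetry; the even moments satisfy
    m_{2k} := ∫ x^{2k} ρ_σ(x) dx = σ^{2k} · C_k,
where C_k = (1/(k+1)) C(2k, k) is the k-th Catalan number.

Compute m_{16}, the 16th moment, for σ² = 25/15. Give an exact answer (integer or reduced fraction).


By the scaled semicircle moment identity, m_{2k} = σ^{2k} · C_k with k = 8.
C_8 = (1/(k+1)) · C(2k, k) = (1/9) · C(16, 8) = (1/9) · 12870 = 1430.
σ^{2k} = (σ²)^k = (25/15)^8 = 390625/6561.

Therefore m_{16} = σ^{16} · C_8 = (390625/6561) · 1430 = 558593750/6561.


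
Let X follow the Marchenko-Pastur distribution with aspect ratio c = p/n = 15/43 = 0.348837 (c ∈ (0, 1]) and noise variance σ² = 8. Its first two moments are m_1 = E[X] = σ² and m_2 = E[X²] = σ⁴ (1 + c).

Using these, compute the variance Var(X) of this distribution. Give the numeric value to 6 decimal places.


m_1 = E[X] = σ² = 8, so m_1² = 64.
m_2 = E[X²] = σ⁴ (1 + c) = 64 · (1 + 0.348837) = 64 · 1.348837 = 86.325581.
(Note m_2 − m_1² simplifies to c · σ⁴ = 0.348837 · 64.)

Var(X) = m_2 − m_1² = 86.325581 − 64 = 22.325581.


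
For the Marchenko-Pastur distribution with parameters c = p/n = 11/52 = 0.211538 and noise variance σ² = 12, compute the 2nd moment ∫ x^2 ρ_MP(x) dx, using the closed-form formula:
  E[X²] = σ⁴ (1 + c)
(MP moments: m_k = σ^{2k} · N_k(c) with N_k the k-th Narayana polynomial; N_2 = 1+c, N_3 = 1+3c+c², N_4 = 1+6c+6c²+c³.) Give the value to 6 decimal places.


E[X²] = σ⁴ (1 + c) (second MP moment). With σ² = 12 (so σ⁴ = 144) and c = 11/52 = 0.211538: E[X²] = 144 · (1 + 0.211538) = 144 · 1.211538.

So E[X^2] = 174.461538.


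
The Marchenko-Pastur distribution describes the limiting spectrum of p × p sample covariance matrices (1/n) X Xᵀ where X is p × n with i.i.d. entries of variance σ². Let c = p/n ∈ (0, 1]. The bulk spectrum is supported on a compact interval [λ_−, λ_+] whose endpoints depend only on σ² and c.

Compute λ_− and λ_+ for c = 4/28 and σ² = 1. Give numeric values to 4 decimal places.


c = 4/28 = 0.142857; √c = 0.377964.
λ_− = σ² (1 − √c)² = 1 · (1 − 0.377964)² = 1 · (0.622036)² = 0.386928.
λ_+ = σ² (1 + √c)² = 1 · (1 + 0.377964)² = 1 · (1.377964)² = 1.898786.

Rounded to 4 decimal places: λ_− ≈ 0.3869, λ_+ ≈ 1.8988.


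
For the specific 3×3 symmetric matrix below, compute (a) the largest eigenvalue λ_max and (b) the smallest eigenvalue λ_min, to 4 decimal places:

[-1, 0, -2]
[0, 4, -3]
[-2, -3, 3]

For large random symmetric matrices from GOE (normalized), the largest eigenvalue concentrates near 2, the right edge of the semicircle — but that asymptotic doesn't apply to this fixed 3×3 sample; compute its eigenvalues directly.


Since M is real symmetric, all three eigenvalues are real; they are the roots of det(λI − M) = λ³ − (tr M) λ² + s λ − det M, where s is the sum of the principal 2×2 minors.
tr M = -1 + 4 + 3 = 6.
s = ((-1)·4 − 0²) + ((-1)·3 − (-2)²) + (4·3 − (-3)²) = -4 + (-7) + 3 = -8.
det M (expand along row 1) = (-1)·3 − 0·(-6) + (-2)·8 = -19.
Characteristic polynomial: λ³ − 6λ² − 8λ + 19 = 0.
Substitute λ = y + (tr M)/3 = y + 2.000000 to remove the quadratic term: y³ + p·y + q = 0 with p = s − (tr M)²/3 = -20.000000 and q = −2(tr M)³/27 + (tr M)·s/3 − det M = -13.000000.
Three real roots ⇒ use the trigonometric (Viète) form: r = 2√(−p/3) = 5.163978, φ = arccos(3q/(p·r)) = arccos(0.377616) = 1.183576 rad.
y_k = r·cos(φ/3 − 2πk/3) for k = 0, 1, 2 gives y = 4.767276, -0.664683, -4.102593.
λ_k = y_k + 2.000000 gives λ = 6.7673, 1.3353, -2.1026 (check: the sum is 6.0000 = tr M).

Hence λ_max = 6.7673 and λ_min = -2.1026.


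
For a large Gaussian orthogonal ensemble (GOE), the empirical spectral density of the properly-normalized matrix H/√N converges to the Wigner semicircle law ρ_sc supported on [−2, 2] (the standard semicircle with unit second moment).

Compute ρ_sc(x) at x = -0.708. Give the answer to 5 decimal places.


ρ_sc(x) = (1/(2π)) √(4 − x²). With x = -0.708:
  4 − x² = 4 − (-0.708)² = 4 − 0.501264 = 3.498736.
  √(4 − x²) = 1.870491.
  1/(2π) = 0.159155.
  ρ_sc(-0.708) = 0.159155 · 1.870491 = 0.297698.

Rounded to 5 decimal places: ρ_sc(-0.708) ≈ 0.29770.


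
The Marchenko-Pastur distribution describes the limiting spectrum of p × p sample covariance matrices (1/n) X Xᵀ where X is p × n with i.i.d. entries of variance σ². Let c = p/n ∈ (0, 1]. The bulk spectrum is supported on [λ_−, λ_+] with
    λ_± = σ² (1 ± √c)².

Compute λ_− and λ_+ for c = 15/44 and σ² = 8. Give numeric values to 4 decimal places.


c = 15/44 = 0.340909; √c = 0.583874.
λ_− = σ² (1 − √c)² = 8 · (1 − 0.583874)² = 8 · (0.416126)² = 1.385285.
λ_+ = σ² (1 + √c)² = 8 · (1 + 0.583874)² = 8 · (1.583874)² = 20.069260.

Rounded to 4 decimal places: λ_− ≈ 1.3853, λ_+ ≈ 20.0693.


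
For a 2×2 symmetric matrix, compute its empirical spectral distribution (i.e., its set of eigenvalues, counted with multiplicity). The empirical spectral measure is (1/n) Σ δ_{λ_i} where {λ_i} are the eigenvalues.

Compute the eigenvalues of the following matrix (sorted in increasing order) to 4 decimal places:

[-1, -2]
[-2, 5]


Since M is real symmetric, both eigenvalues are real; they are the roots of det(λI − M) = λ² − (tr M) λ + det M.
tr M = -1 + 5 = 4.
det M = (-1)·5 − (-2)² = -5 − 4 = -9.
Characteristic polynomial: λ² − 4λ − 9 = 0.
Discriminant Δ = (tr M)² − 4·det M = 16 − (-36) = 52; √Δ = 7.211103.
λ = (tr M ± √Δ)/2 = (4 ± 7.211103)/2, giving (tr M − √Δ)/2 = -1.6056 and (tr M + √Δ)/2 = 5.6056.

Eigenvalues sorted in increasing order: [-1.6056, 5.6056].


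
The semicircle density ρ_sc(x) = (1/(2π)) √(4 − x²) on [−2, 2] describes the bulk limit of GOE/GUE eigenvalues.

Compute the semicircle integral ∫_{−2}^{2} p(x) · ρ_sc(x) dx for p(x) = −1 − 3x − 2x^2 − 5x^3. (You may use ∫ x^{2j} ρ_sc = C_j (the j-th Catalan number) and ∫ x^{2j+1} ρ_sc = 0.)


Write p(x) = Σ a_i x^i, split into monomials and integrate each against ρ_sc separately.
Using ∫ x^{2j} ρ_sc = C_j = (1/(j+1)) C(2j, j) (Catalan numbers) and ∫ x^{2j+1} ρ_sc = 0 (odd monomials vanish by symmetry):
  i = 0 (even): a_0 · C_{0} = -1 · 1 = -1
  i = 1 (odd): ∫ x^1 ρ_sc = 0 (vanishes)
  i = 2 (even): a_2 · C_{1} = -2 · 1 = -2
  i = 3 (odd): ∫ x^3 ρ_sc = 0 (vanishes)

Summing the contributions: ∫_{−2}^{2} p(x) ρ_sc(x) dx = (-1) + (-2) = -3.


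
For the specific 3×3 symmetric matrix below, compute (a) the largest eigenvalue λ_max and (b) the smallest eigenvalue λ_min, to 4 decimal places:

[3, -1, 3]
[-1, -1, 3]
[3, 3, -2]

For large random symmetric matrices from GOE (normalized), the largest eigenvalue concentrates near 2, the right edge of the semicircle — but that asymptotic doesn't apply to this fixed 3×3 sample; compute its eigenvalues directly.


Since M is real symmetric, all three eigenvalues are real; they are the roots of det(λI − M) = λ³ − (tr M) λ² + s λ − det M, where s is the sum of the principal 2×2 minors.
tr M = 3 + (-1) + (-2) = 0.
s = (3·(-1) − (-1)²) + (3·(-2) − 3²) + ((-1)·(-2) − 3²) = -4 + (-15) + (-7) = -26.
det M (expand along row 1) = 3·(-7) − (-1)·(-7) + 3·0 = -28.
Characteristic polynomial: λ³ − 26λ + 28 = 0.
Substitute λ = y + (tr M)/3 = y + 0.000000 to remove the quadratic term: y³ + p·y + q = 0 with p = s − (tr M)²/3 = -26.000000 and q = −2(tr M)³/27 + (tr M)·s/3 − det M = 28.000000.
Three real roots ⇒ use the trigonometric (Viète) form: r = 2√(−p/3) = 5.887841, φ = arccos(3q/(p·r)) = arccos(-0.548719) = 2.151627 rad.
y_k = r·cos(φ/3 − 2πk/3) for k = 0, 1, 2 gives y = 4.437330, 1.132838, -5.570169.
λ_k = y_k + 0.000000 gives λ = 4.4373, 1.1328, -5.5702 (check: the sum is 0.0000 = tr M).

Hence λ_max = 4.4373 and λ_min = -5.5702.


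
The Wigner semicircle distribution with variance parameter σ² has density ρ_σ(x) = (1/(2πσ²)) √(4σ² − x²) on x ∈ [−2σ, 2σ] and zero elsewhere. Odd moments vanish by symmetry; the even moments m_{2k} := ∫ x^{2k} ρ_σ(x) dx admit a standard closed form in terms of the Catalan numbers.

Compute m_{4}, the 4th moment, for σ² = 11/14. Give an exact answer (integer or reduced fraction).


By the scaled semicircle moment identity, m_{2k} = σ^{2k} · C_k with k = 2.
C_2 = (1/(k+1)) · C(2k, k) = (1/3) · C(4, 2) = (1/3) · 6 = 2.
σ^{2k} = (σ²)^k = (11/14)^2 = 121/196.

Therefore m_{4} = σ^{4} · C_2 = (121/196) · 2 = 121/98.


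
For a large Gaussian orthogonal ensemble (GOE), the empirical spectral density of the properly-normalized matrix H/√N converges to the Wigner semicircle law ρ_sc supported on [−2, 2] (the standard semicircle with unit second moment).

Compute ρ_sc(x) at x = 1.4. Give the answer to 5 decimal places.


ρ_sc(x) = (1/(2π)) √(4 − x²). With x = 1.4:
  4 − x² = 4 − (1.4)² = 4 − 1.960000 = 2.040000.
  √(4 − x²) = 1.428286.
  1/(2π) = 0.159155.
  ρ_sc(1.4) = 0.159155 · 1.428286 = 0.227319.

Rounded to 5 decimal places: ρ_sc(1.4) ≈ 0.22732.


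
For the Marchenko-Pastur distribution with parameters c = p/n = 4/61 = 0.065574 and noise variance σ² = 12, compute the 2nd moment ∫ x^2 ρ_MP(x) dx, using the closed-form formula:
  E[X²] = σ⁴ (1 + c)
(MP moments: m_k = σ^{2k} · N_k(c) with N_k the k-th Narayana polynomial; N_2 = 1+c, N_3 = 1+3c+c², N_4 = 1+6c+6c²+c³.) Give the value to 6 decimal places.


E[X²] = σ⁴ (1 + c) (second MP moment). With σ² = 12 (so σ⁴ = 144) and c = 4/61 = 0.065574: E[X²] = 144 · (1 + 0.065574) = 144 · 1.065574.

So E[X^2] = 153.442623.


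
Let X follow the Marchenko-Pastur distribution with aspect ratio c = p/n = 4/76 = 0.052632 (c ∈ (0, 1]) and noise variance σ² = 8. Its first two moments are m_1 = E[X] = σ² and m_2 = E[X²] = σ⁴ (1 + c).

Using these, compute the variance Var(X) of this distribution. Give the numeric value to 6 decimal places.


m_1 = E[X] = σ² = 8, so m_1² = 64.
m_2 = E[X²] = σ⁴ (1 + c) = 64 · (1 + 0.052632) = 64 · 1.052632 = 67.368421.
(Note m_2 − m_1² simplifies to c · σ⁴ = 0.052632 · 64.)

Var(X) = m_2 − m_1² = 67.368421 − 64 = 3.368421.


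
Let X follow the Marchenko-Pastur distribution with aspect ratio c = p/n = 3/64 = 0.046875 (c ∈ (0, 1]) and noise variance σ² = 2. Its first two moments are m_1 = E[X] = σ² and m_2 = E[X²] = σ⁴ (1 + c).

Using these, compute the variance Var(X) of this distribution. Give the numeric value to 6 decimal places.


m_1 = E[X] = σ² = 2, so m_1² = 4.
m_2 = E[X²] = σ⁴ (1 + c) = 4 · (1 + 0.046875) = 4 · 1.046875 = 4.187500.
(Note m_2 − m_1² simplifies to c · σ⁴ = 0.046875 · 4.)

Var(X) = m_2 − m_1² = 4.187500 − 4 = 0.187500.


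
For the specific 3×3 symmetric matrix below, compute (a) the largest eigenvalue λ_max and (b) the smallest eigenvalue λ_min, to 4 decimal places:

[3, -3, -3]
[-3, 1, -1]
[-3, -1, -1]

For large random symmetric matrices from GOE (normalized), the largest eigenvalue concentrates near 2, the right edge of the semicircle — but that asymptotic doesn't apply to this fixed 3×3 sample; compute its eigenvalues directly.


Since M is real symmetric, all three eigenvalues are real; they are the roots of det(λI − M) = λ³ − (tr M) λ² + s λ − det M, where s is the sum of the principal 2×2 minors.
tr M = 3 + 1 + (-1) = 3.
s = (3·1 − (-3)²) + (3·(-1) − (-3)²) + (1·(-1) − (-1)²) = -6 + (-12) + (-2) = -20.
det M (expand along row 1) = 3·(-2) − (-3)·0 + (-3)·6 = -24.
Characteristic polynomial: λ³ − 3λ² − 20λ + 24 = 0.
Substitute λ = y + (tr M)/3 = y + 1.000000 to remove the quadratic term: y³ + p·y + q = 0 with p = s − (tr M)²/3 = -23.000000 and q = −2(tr M)³/27 + (tr M)·s/3 − det M = 2.000000.
Three real roots ⇒ use the trigonometric (Viète) form: r = 2√(−p/3) = 5.537749, φ = arccos(3q/(p·r)) = arccos(-0.047108) = 1.617921 rad.
y_k = r·cos(φ/3 − 2πk/3) for k = 0, 1, 2 gives y = 4.751747, 0.086985, -4.838732.
λ_k = y_k + 1.000000 gives λ = 5.7517, 1.0870, -3.8387 (check: the sum is 3.0000 = tr M).

Hence λ_max = 5.7517 and λ_min = -3.8387.


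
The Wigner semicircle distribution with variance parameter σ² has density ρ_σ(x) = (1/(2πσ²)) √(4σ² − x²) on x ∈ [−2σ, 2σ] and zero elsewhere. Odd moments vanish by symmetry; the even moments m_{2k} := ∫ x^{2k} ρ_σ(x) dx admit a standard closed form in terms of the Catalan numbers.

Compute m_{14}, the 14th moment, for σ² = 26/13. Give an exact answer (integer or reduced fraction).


By the scaled semicircle moment identity, m_{2k} = σ^{2k} · C_k with k = 7.
C_7 = (1/(k+1)) · C(2k, k) = (1/8) · C(14, 7) = (1/8) · 3432 = 429.
σ^{2k} = (σ²)^k = (26/13)^7 = 128.

Therefore m_{14} = σ^{14} · C_7 = 128 · 429 = 54912.


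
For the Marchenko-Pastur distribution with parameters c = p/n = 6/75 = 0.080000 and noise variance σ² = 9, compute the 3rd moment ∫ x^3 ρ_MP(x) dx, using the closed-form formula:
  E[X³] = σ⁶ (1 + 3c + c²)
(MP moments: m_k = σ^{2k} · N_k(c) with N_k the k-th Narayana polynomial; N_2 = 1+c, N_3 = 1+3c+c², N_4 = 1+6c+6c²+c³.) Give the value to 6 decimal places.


E[X³] = σ⁶ (1 + 3c + c²) (third MP moment). With σ² = 9 (so σ⁶ = 729) and c = 6/75 = 0.080000: E[X³] = 729 · (1 + 3·0.080000 + (0.080000)²) = 729 · 1.246400.

So E[X^3] = 908.625600.


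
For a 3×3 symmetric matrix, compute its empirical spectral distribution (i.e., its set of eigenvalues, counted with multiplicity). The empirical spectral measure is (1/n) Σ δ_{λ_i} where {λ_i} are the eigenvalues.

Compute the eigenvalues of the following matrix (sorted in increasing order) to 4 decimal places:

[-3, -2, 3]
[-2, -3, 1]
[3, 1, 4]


Since M is real symmetric, all three eigenvalues are real; they are the roots of det(λI − M) = λ³ − (tr M) λ² + s λ − det M, where s is the sum of the principal 2×2 minors.
tr M = -3 + (-3) + 4 = -2.
s = ((-3)·(-3) − (-2)²) + ((-3)·4 − 3²) + ((-3)·4 − 1²) = 5 + (-21) + (-13) = -29.
det M (expand along row 1) = (-3)·(-13) − (-2)·(-11) + 3·7 = 38.
Characteristic polynomial: λ³ + 2λ² − 29λ − 38 = 0.
Substitute λ = y + (tr M)/3 = y − 0.666667 to remove the quadratic term: y³ + p·y + q = 0 with p = s − (tr M)²/3 = -30.333333 and q = −2(tr M)³/27 + (tr M)·s/3 − det M = -18.074074.
Three real roots ⇒ use the trigonometric (Viète) form: r = 2√(−p/3) = 6.359595, φ = arccos(3q/(p·r)) = arccos(0.281079) = 1.285879 rad.
y_k = r·cos(φ/3 − 2πk/3) for k = 0, 1, 2 gives y = 5.784290, -0.603080, -5.181211.
λ_k = y_k − 0.666667 gives λ = 5.1176, -1.2697, -5.8479 (check: the sum is -2.0000 = tr M).

Eigenvalues sorted in increasing order: [-5.8479, -1.2697, 5.1176].


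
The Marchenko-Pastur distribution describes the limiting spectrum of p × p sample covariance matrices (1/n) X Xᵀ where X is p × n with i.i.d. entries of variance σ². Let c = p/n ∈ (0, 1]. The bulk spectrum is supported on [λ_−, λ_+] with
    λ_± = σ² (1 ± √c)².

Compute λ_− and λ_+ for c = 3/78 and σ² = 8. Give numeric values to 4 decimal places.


c = 3/78 = 0.038462; √c = 0.196116.
λ_− = σ² (1 − √c)² = 8 · (1 − 0.196116)² = 8 · (0.803884)² = 5.169834.
λ_+ = σ² (1 + √c)² = 8 · (1 + 0.196116)² = 8 · (1.196116)² = 11.445550.

Rounded to 4 decimal places: λ_− ≈ 5.1698, λ_+ ≈ 11.4456.


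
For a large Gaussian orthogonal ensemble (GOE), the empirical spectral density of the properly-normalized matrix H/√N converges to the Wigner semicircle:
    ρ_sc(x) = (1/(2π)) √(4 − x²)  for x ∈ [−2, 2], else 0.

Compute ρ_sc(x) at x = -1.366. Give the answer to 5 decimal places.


ρ_sc(x) = (1/(2π)) √(4 − x²). With x = -1.366:
  4 − x² = 4 − (-1.366)² = 4 − 1.865956 = 2.134044.
  √(4 − x²) = 1.460837.
  1/(2π) = 0.159155.
  ρ_sc(-1.366) = 0.159155 · 1.460837 = 0.232499.

Rounded to 5 decimal places: ρ_sc(-1.366) ≈ 0.23250.


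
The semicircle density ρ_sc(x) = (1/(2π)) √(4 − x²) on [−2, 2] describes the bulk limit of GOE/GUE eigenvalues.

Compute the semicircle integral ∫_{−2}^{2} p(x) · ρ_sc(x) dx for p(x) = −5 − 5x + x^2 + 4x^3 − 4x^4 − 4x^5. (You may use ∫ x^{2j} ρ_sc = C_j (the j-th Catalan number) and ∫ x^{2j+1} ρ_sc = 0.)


Write p(x) = Σ a_i x^i, split into monomials and integrate each against ρ_sc separately.
Using ∫ x^{2j} ρ_sc = C_j = (1/(j+1)) C(2j, j) (Catalan numbers) and ∫ x^{2j+1} ρ_sc = 0 (odd monomials vanish by symmetry):
  i = 0 (even): a_0 · C_{0} = -5 · 1 = -5
  i = 1 (odd): ∫ x^1 ρ_sc = 0 (vanishes)
  i = 2 (even): a_2 · C_{1} = 1 · 1 = 1
  i = 3 (odd): ∫ x^3 ρ_sc = 0 (vanishes)
  i = 4 (even): a_4 · C_{2} = -4 · 2 = -8
  i = 5 (odd): ∫ x^5 ρ_sc = 0 (vanishes)

Summing the contributions: ∫_{−2}^{2} p(x) ρ_sc(x) dx = (-5) + 1 + (-8) = -12.


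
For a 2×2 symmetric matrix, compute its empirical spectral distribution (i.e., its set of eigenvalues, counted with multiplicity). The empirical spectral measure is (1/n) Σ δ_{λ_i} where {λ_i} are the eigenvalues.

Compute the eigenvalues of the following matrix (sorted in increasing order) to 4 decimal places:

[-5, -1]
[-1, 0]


Since M is real symmetric, both eigenvalues are real; they are the roots of det(λI − M) = λ² − (tr M) λ + det M.
tr M = -5 + 0 = -5.
det M = (-5)·0 − (-1)² = 0 − 1 = -1.
Characteristic polynomial: λ² + 5λ − 1 = 0.
Discriminant Δ = (tr M)² − 4·det M = 25 − (-4) = 29; √Δ = 5.385165.
λ = (tr M ± √Δ)/2 = (-5 ± 5.385165)/2, giving (tr M − √Δ)/2 = -5.1926 and (tr M + √Δ)/2 = 0.1926.

Eigenvalues sorted in increasing order: [-5.1926, 0.1926].


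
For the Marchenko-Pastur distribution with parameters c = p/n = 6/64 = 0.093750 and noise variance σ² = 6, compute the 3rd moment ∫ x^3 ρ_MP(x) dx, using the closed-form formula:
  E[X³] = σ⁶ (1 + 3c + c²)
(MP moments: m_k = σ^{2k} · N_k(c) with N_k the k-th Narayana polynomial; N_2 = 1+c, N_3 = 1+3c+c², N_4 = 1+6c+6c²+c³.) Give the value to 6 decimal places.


E[X³] = σ⁶ (1 + 3c + c²) (third MP moment). With σ² = 6 (so σ⁶ = 216) and c = 6/64 = 0.093750: E[X³] = 216 · (1 + 3·0.093750 + (0.093750)²) = 216 · 1.290039.

So E[X^3] = 278.648438.


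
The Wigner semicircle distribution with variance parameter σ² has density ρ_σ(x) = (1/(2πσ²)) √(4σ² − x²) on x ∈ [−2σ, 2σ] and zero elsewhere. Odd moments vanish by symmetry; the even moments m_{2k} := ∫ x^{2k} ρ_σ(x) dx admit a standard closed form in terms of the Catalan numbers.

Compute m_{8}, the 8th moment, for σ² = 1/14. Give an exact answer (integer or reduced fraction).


By the scaled semicircle moment identity, m_{2k} = σ^{2k} · C_k with k = 4.
C_4 = (1/(k+1)) · C(2k, k) = (1/5) · C(8, 4) = (1/5) · 70 = 14.
σ^{2k} = (σ²)^k = (1/14)^4 = 1/38416.

Therefore m_{8} = σ^{8} · C_4 = (1/38416) · 14 = 1/2744.


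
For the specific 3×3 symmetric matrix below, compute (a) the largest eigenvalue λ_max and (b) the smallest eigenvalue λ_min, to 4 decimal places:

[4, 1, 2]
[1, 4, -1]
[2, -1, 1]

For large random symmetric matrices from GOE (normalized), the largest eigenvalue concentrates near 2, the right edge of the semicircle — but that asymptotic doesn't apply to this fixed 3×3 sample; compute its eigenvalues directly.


Since M is real symmetric, all three eigenvalues are real; they are the roots of det(λI − M) = λ³ − (tr M) λ² + s λ − det M, where s is the sum of the principal 2×2 minors.
tr M = 4 + 4 + 1 = 9.
s = (4·4 − 1²) + (4·1 − 2²) + (4·1 − (-1)²) = 15 + 0 + 3 = 18.
det M (expand along row 1) = 4·3 − 1·3 + 2·(-9) = -9.
Characteristic polynomial: λ³ − 9λ² + 18λ + 9 = 0.
Substitute λ = y + (tr M)/3 = y + 3.000000 to remove the quadratic term: y³ + p·y + q = 0 with p = s − (tr M)²/3 = -9.000000 and q = −2(tr M)³/27 + (tr M)·s/3 − det M = 9.000000.
Three real roots ⇒ use the trigonometric (Viète) form: r = 2√(−p/3) = 3.464102, φ = arccos(3q/(p·r)) = arccos(-0.866025) = 2.617994 rad.
y_k = r·cos(φ/3 − 2πk/3) for k = 0, 1, 2 gives y = 2.226682, 1.184793, -3.411474.
λ_k = y_k + 3.000000 gives λ = 5.2267, 4.1848, -0.4115 (check: the sum is 9.0000 = tr M).

Hence λ_max = 5.2267 and λ_min = -0.4115.


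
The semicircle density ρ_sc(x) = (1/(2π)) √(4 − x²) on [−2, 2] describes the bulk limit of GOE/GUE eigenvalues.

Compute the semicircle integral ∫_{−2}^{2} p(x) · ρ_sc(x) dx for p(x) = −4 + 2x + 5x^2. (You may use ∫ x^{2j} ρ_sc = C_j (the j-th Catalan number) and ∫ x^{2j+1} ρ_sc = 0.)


Write p(x) = Σ a_i x^i, split into monomials and integrate each against ρ_sc separately.
Using ∫ x^{2j} ρ_sc = C_j = (1/(j+1)) C(2j, j) (Catalan numbers) and ∫ x^{2j+1} ρ_sc = 0 (odd monomials vanish by symmetry):
  i = 0 (even): a_0 · C_{0} = -4 · 1 = -4
  i = 1 (odd): ∫ x^1 ρ_sc = 0 (vanishes)
  i = 2 (even): a_2 · C_{1} = 5 · 1 = 5

Summing the contributions: ∫_{−2}^{2} p(x) ρ_sc(x) dx = (-4) + 5 = 1.


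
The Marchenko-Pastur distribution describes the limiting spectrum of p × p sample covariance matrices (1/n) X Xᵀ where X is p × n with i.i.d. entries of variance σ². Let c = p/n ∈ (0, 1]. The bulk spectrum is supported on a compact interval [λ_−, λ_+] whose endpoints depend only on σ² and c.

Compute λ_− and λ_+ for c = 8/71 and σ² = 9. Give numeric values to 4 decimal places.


c = 8/71 = 0.112676; √c = 0.335673.
λ_− = σ² (1 − √c)² = 9 · (1 − 0.335673)² = 9 · (0.664327)² = 3.971979.
λ_+ = σ² (1 + √c)² = 9 · (1 + 0.335673)² = 9 · (1.335673)² = 16.056190.

Rounded to 4 decimal places: λ_− ≈ 3.9720, λ_+ ≈ 16.0562.


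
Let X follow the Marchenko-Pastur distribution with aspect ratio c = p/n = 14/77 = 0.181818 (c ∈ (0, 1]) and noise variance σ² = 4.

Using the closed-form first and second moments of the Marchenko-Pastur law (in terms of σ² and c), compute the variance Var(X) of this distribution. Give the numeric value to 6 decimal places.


Recall the MP moments m_1 = E[X] = σ² and m_2 = E[X²] = σ⁴ (1 + c).
m_1 = E[X] = σ² = 4, so m_1² = 16.
m_2 = E[X²] = σ⁴ (1 + c) = 16 · (1 + 0.181818) = 16 · 1.181818 = 18.909091.
(Note m_2 − m_1² simplifies to c · σ⁴ = 0.181818 · 16.)

Var(X) = m_2 − m_1² = 18.909091 − 16 = 2.909091.


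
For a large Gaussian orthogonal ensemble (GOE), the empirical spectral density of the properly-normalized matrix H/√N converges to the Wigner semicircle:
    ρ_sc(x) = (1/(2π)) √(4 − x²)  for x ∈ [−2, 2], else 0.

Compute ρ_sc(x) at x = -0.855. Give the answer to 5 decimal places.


ρ_sc(x) = (1/(2π)) √(4 − x²). With x = -0.855:
  4 − x² = 4 − (-0.855)² = 4 − 0.731025 = 3.268975.
  √(4 − x²) = 1.808031.
  1/(2π) = 0.159155.
  ρ_sc(-0.855) = 0.159155 · 1.808031 = 0.287757.

Rounded to 5 decimal places: ρ_sc(-0.855) ≈ 0.28776.


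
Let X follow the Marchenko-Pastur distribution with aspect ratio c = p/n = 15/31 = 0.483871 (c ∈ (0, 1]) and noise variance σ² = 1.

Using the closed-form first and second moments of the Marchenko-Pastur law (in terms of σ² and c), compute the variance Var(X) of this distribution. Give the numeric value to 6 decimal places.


Recall the MP moments m_1 = E[X] = σ² and m_2 = E[X²] = σ⁴ (1 + c).
m_1 = E[X] = σ² = 1, so m_1² = 1.
m_2 = E[X²] = σ⁴ (1 + c) = 1 · (1 + 0.483871) = 1 · 1.483871 = 1.483871.
(Note m_2 − m_1² simplifies to c · σ⁴ = 0.483871 · 1.)

Var(X) = m_2 − m_1² = 1.483871 − 1 = 0.483871.


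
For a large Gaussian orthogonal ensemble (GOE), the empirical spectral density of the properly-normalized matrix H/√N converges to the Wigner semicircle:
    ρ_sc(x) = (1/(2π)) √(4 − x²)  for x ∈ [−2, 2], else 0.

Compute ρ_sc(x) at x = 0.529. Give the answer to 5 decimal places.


ρ_sc(x) = (1/(2π)) √(4 − x²). With x = 0.529:
  4 − x² = 4 − (0.529)² = 4 − 0.279841 = 3.720159.
  √(4 − x²) = 1.928771.
  1/(2π) = 0.159155.
  ρ_sc(0.529) = 0.159155 · 1.928771 = 0.306973.

Rounded to 5 decimal places: ρ_sc(0.529) ≈ 0.30697.


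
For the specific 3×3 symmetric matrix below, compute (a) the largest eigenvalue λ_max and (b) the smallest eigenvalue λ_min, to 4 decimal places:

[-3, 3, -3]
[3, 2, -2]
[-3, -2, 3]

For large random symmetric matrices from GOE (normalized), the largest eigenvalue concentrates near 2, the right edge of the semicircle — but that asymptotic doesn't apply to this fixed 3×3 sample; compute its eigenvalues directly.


Since M is real symmetric, all three eigenvalues are real; they are the roots of det(λI − M) = λ³ − (tr M) λ² + s λ − det M, where s is the sum of the principal 2×2 minors.
tr M = -3 + 2 + 3 = 2.
s = ((-3)·2 − 3²) + ((-3)·3 − (-3)²) + (2·3 − (-2)²) = -15 + (-18) + 2 = -31.
det M (expand along row 1) = (-3)·2 − 3·3 + (-3)·0 = -15.
Characteristic polynomial: λ³ − 2λ² − 31λ + 15 = 0.
Substitute λ = y + (tr M)/3 = y + 0.666667 to remove the quadratic term: y³ + p·y + q = 0 with p = s − (tr M)²/3 = -32.333333 and q = −2(tr M)³/27 + (tr M)·s/3 − det M = -6.259259.
Three real roots ⇒ use the trigonometric (Viète) form: r = 2√(−p/3) = 6.565905, φ = arccos(3q/(p·r)) = arccos(0.088450) = 1.482230 rad.
y_k = r·cos(φ/3 − 2πk/3) for k = 0, 1, 2 gives y = 5.780668, -0.193810, -5.586858.
λ_k = y_k + 0.666667 gives λ = 6.4473, 0.4729, -4.9202 (check: the sum is 2.0000 = tr M).

Hence λ_max = 6.4473 and λ_min = -4.9202.


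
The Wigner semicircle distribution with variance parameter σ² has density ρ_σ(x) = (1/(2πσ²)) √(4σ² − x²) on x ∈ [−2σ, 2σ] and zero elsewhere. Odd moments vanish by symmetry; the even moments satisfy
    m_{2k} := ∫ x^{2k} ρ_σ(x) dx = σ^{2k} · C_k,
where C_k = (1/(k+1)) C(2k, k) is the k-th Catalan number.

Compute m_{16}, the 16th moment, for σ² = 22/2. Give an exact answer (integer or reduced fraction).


By the scaled semicircle moment identity, m_{2k} = σ^{2k} · C_k with k = 8.
C_8 = (1/(k+1)) · C(2k, k) = (1/9) · C(16, 8) = (1/9) · 12870 = 1430.
σ^{2k} = (σ²)^k = (22/2)^8 = 214358881.

Therefore m_{16} = σ^{16} · C_8 = 214358881 · 1430 = 306533199830.


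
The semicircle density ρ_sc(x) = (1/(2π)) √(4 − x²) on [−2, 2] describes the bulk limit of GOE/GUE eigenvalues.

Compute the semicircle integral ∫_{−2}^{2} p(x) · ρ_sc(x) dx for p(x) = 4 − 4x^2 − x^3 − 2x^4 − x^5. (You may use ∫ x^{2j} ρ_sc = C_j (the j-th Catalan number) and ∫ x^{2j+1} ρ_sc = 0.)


Write p(x) = Σ a_i x^i, split into monomials and integrate each against ρ_sc separately.
Using ∫ x^{2j} ρ_sc = C_j = (1/(j+1)) C(2j, j) (Catalan numbers) and ∫ x^{2j+1} ρ_sc = 0 (odd monomials vanish by symmetry):
  i = 0 (even): a_0 · C_{0} = 4 · 1 = 4
  i = 2 (even): a_2 · C_{1} = -4 · 1 = -4
  i = 3 (odd): ∫ x^3 ρ_sc = 0 (vanishes)
  i = 4 (even): a_4 · C_{2} = -2 · 2 = -4
  i = 5 (odd): ∫ x^5 ρ_sc = 0 (vanishes)

Summing the contributions: ∫_{−2}^{2} p(x) ρ_sc(x) dx = 4 + (-4) + (-4) = -4.


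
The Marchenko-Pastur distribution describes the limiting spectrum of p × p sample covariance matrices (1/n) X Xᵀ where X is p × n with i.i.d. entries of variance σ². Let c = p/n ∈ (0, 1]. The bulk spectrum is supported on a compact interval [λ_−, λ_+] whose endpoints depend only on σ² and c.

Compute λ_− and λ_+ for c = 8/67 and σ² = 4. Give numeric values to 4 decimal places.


c = 8/67 = 0.119403; √c = 0.345547.
λ_− = σ² (1 − √c)² = 4 · (1 − 0.345547)² = 4 · (0.654453)² = 1.713233.
λ_+ = σ² (1 + √c)² = 4 · (1 + 0.345547)² = 4 · (1.345547)² = 7.241991.

Rounded to 4 decimal places: λ_− ≈ 1.7132, λ_+ ≈ 7.2420.


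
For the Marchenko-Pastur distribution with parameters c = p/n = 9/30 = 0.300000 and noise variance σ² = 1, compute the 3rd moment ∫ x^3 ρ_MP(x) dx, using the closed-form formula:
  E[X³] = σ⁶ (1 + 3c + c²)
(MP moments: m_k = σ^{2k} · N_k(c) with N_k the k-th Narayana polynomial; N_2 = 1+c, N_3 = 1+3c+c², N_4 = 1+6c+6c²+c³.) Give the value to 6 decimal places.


E[X³] = σ⁶ (1 + 3c + c²) (third MP moment). With σ² = 1 (so σ⁶ = 1) and c = 9/30 = 0.300000: E[X³] = 1 · (1 + 3·0.300000 + (0.300000)²) = 1 · 1.990000.

So E[X^3] = 1.990000.


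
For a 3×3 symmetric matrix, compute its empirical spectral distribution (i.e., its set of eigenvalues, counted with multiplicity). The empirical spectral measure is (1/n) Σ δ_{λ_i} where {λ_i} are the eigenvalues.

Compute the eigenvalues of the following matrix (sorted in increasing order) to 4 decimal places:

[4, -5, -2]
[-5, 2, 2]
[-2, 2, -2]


Since M is real symmetric, all three eigenvalues are real; they are the roots of det(λI − M) = λ³ − (tr M) λ² + s λ − det M, where s is the sum of the principal 2×2 minors.
tr M = 4 + 2 + (-2) = 4.
s = (4·2 − (-5)²) + (4·(-2) − (-2)²) + (2·(-2) − 2²) = -17 + (-12) + (-8) = -37.
det M (expand along row 1) = 4·(-8) − (-5)·14 + (-2)·(-6) = 50.
Characteristic polynomial: λ³ − 4λ² − 37λ − 50 = 0.
Substitute λ = y + (tr M)/3 = y + 1.333333 to remove the quadratic term: y³ + p·y + q = 0 with p = s − (tr M)²/3 = -42.333333 and q = −2(tr M)³/27 + (tr M)·s/3 − det M = -104.074074.
Three real roots ⇒ use the trigonometric (Viète) form: r = 2√(−p/3) = 7.512952, φ = arccos(3q/(p·r)) = arccos(0.981682) = 0.191700 rad.
y_k = r·cos(φ/3 − 2πk/3) for k = 0, 1, 2 gives y = 7.497619, -3.333333, -4.164285.
λ_k = y_k + 1.333333 gives λ = 8.8310, -2.0000, -2.8310 (check: the sum is 4.0000 = tr M).

Eigenvalues sorted in increasing order: [-2.8310, -2.0000, 8.8310].


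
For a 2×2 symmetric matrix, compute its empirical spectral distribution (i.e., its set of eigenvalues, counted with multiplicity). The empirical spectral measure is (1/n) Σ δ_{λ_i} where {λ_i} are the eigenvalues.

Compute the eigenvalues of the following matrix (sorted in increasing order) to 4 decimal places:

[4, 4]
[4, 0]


Since M is real symmetric, both eigenvalues are real; they are the roots of det(λI − M) = λ² − (tr M) λ + det M.
tr M = 4 + 0 = 4.
det M = 4·0 − 4² = 0 − 16 = -16.
Characteristic polynomial: λ² − 4λ − 16 = 0.
Discriminant Δ = (tr M)² − 4·det M = 16 − (-64) = 80; √Δ = 8.944272.
λ = (tr M ± √Δ)/2 = (4 ± 8.944272)/2, giving (tr M − √Δ)/2 = -2.4721 and (tr M + √Δ)/2 = 6.4721.

Eigenvalues sorted in increasing order: [-2.4721, 6.4721].


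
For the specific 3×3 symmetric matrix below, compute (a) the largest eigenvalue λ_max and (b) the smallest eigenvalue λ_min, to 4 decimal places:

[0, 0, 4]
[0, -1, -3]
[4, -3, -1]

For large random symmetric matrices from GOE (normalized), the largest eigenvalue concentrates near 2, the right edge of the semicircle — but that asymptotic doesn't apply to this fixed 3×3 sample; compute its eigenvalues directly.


Since M is real symmetric, all three eigenvalues are real; they are the roots of det(λI − M) = λ³ − (tr M) λ² + s λ − det M, where s is the sum of the principal 2×2 minors.
tr M = 0 + (-1) + (-1) = -2.
s = (0·(-1) − 0²) + (0·(-1) − 4²) + ((-1)·(-1) − (-3)²) = 0 + (-16) + (-8) = -24.
det M (expand along row 1) = 0·(-8) − 0·12 + 4·4 = 16.
Characteristic polynomial: λ³ + 2λ² − 24λ − 16 = 0.
Substitute λ = y + (tr M)/3 = y − 0.666667 to remove the quadratic term: y³ + p·y + q = 0 with p = s − (tr M)²/3 = -25.333333 and q = −2(tr M)³/27 + (tr M)·s/3 − det M = 0.592593.
Three real roots ⇒ use the trigonometric (Viète) form: r = 2√(−p/3) = 5.811865, φ = arccos(3q/(p·r)) = arccos(-0.012075) = 1.582871 rad.
y_k = r·cos(φ/3 − 2πk/3) for k = 0, 1, 2 gives y = 5.021486, 0.023392, -5.044878.
λ_k = y_k − 0.666667 gives λ = 4.3548, -0.6433, -5.7115 (check: the sum is -2.0000 = tr M).

Hence λ_max = 4.3548 and λ_min = -5.7115.


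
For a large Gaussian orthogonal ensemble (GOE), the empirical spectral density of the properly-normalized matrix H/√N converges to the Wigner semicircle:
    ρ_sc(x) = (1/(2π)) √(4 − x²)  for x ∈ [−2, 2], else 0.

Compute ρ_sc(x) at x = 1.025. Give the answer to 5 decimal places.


ρ_sc(x) = (1/(2π)) √(4 − x²). With x = 1.025:
  4 − x² = 4 − (1.025)² = 4 − 1.050625 = 2.949375.
  √(4 − x²) = 1.717374.
  1/(2π) = 0.159155.
  ρ_sc(1.025) = 0.159155 · 1.717374 = 0.273329.

Rounded to 5 decimal places: ρ_sc(1.025) ≈ 0.27333.


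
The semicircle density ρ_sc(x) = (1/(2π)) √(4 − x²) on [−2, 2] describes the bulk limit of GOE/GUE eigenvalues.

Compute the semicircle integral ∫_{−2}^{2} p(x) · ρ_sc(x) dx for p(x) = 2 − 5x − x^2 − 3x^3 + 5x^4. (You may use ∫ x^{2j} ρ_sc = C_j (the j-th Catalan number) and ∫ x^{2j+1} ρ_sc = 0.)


Write p(x) = Σ a_i x^i, split into monomials and integrate each against ρ_sc separately.
Using ∫ x^{2j} ρ_sc = C_j = (1/(j+1)) C(2j, j) (Catalan numbers) and ∫ x^{2j+1} ρ_sc = 0 (odd monomials vanish by symmetry):
  i = 0 (even): a_0 · C_{0} = 2 · 1 = 2
  i = 1 (odd): ∫ x^1 ρ_sc = 0 (vanishes)
  i = 2 (even): a_2 · C_{1} = -1 · 1 = -1
  i = 3 (odd): ∫ x^3 ρ_sc = 0 (vanishes)
  i = 4 (even): a_4 · C_{2} = 5 · 2 = 10

Summing the contributions: ∫_{−2}^{2} p(x) ρ_sc(x) dx = 2 + (-1) + 10 = 11.


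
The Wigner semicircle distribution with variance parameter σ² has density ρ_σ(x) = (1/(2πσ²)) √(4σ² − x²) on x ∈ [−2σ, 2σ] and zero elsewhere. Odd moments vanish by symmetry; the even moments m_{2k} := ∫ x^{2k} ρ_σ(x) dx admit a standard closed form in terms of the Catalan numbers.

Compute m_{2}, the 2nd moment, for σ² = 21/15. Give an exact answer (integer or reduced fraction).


By the scaled semicircle moment identity, m_{2k} = σ^{2k} · C_k with k = 1.
C_1 = (1/(k+1)) · C(2k, k) = (1/2) · C(2, 1) = (1/2) · 2 = 1.
σ^{2k} = (σ²)^k = (21/15)^1 = 7/5.

Therefore m_{2} = σ^{2} · C_1 = (7/5) · 1 = 7/5.


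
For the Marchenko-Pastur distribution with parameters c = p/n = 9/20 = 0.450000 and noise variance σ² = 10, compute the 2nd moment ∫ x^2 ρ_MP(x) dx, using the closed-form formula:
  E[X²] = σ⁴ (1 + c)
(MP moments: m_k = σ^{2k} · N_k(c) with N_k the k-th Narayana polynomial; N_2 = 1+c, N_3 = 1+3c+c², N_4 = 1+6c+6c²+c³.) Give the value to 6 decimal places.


E[X²] = σ⁴ (1 + c) (second MP moment). With σ² = 10 (so σ⁴ = 100) and c = 9/20 = 0.450000: E[X²] = 100 · (1 + 0.450000) = 100 · 1.450000.

So E[X^2] = 145.000000.


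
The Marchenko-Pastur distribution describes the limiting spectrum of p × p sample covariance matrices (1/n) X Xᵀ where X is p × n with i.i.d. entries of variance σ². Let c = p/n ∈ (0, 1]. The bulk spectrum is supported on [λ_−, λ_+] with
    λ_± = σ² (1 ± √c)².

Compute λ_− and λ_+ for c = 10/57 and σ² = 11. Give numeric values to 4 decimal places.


c = 10/57 = 0.175439; √c = 0.418854.
λ_− = σ² (1 − √c)² = 11 · (1 − 0.418854)² = 11 · (0.581146)² = 3.715039.
λ_+ = σ² (1 + √c)² = 11 · (1 + 0.418854)² = 11 · (1.418854)² = 22.144611.

Rounded to 4 decimal places: λ_− ≈ 3.7150, λ_+ ≈ 22.1446.


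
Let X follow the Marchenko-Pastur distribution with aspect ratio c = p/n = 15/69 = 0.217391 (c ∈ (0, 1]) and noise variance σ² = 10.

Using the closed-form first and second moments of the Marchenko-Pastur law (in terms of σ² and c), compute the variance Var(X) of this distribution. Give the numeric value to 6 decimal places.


Recall the MP moments m_1 = E[X] = σ² and m_2 = E[X²] = σ⁴ (1 + c).
m_1 = E[X] = σ² = 10, so m_1² = 100.
m_2 = E[X²] = σ⁴ (1 + c) = 100 · (1 + 0.217391) = 100 · 1.217391 = 121.739130.
(Note m_2 − m_1² simplifies to c · σ⁴ = 0.217391 · 100.)

Var(X) = m_2 − m_1² = 121.739130 − 100 = 21.739130.


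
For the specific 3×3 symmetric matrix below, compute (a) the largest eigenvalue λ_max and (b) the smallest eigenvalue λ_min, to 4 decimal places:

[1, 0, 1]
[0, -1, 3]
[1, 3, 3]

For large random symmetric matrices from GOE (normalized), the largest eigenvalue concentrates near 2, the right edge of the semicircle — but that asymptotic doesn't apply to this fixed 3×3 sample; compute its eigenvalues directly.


Since M is real symmetric, all three eigenvalues are real; they are the roots of det(λI − M) = λ³ − (tr M) λ² + s λ − det M, where s is the sum of the principal 2×2 minors.
tr M = 1 + (-1) + 3 = 3.
s = (1·(-1) − 0²) + (1·3 − 1²) + ((-1)·3 − 3²) = -1 + 2 + (-12) = -11.
det M (expand along row 1) = 1·(-12) − 0·(-3) + 1·1 = -11.
Characteristic polynomial: λ³ − 3λ² − 11λ + 11 = 0.
Substitute λ = y + (tr M)/3 = y + 1.000000 to remove the quadratic term: y³ + p·y + q = 0 with p = s − (tr M)²/3 = -14.000000 and q = −2(tr M)³/27 + (tr M)·s/3 − det M = -2.000000.
Three real roots ⇒ use the trigonometric (Viète) form: r = 2√(−p/3) = 4.320494, φ = arccos(3q/(p·r)) = arccos(0.099195) = 1.471438 rad.
y_k = r·cos(φ/3 − 2πk/3) for k = 0, 1, 2 gives y = 3.811139, -0.143066, -3.668072.
λ_k = y_k + 1.000000 gives λ = 4.8111, 0.8569, -2.6681 (check: the sum is 3.0000 = tr M).

Hence λ_max = 4.8111 and λ_min = -2.6681.


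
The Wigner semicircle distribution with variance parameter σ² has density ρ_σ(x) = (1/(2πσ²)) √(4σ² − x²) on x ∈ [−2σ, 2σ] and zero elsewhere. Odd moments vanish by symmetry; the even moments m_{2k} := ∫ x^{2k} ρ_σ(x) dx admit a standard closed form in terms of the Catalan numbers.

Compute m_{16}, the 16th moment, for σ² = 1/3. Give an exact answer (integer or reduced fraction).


By the scaled semicircle moment identity, m_{2k} = σ^{2k} · C_k with k = 8.
C_8 = (1/(k+1)) · C(2k, k) = (1/9) · C(16, 8) = (1/9) · 12870 = 1430.
σ^{2k} = (σ²)^k = (1/3)^8 = 1/6561.

Therefore m_{16} = σ^{16} · C_8 = (1/6561) · 1430 = 1430/6561.


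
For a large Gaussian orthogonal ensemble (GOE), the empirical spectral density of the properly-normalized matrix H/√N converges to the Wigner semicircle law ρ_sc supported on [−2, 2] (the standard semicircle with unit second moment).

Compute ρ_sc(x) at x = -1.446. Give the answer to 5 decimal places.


ρ_sc(x) = (1/(2π)) √(4 − x²). With x = -1.446:
  4 − x² = 4 − (-1.446)² = 4 − 2.090916 = 1.909084.
  √(4 − x²) = 1.381696.
  1/(2π) = 0.159155.
  ρ_sc(-1.446) = 0.159155 · 1.381696 = 0.219904.

Rounded to 5 decimal places: ρ_sc(-1.446) ≈ 0.21990.


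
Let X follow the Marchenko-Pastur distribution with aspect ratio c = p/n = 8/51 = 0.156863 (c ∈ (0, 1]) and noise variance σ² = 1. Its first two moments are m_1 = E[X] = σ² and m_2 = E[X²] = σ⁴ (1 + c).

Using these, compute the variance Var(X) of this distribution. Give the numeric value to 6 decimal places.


m_1 = E[X] = σ² = 1, so m_1² = 1.
m_2 = E[X²] = σ⁴ (1 + c) = 1 · (1 + 0.156863) = 1 · 1.156863 = 1.156863.
(Note m_2 − m_1² simplifies to c · σ⁴ = 0.156863 · 1.)

Var(X) = m_2 − m_1² = 1.156863 − 1 = 0.156863.
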